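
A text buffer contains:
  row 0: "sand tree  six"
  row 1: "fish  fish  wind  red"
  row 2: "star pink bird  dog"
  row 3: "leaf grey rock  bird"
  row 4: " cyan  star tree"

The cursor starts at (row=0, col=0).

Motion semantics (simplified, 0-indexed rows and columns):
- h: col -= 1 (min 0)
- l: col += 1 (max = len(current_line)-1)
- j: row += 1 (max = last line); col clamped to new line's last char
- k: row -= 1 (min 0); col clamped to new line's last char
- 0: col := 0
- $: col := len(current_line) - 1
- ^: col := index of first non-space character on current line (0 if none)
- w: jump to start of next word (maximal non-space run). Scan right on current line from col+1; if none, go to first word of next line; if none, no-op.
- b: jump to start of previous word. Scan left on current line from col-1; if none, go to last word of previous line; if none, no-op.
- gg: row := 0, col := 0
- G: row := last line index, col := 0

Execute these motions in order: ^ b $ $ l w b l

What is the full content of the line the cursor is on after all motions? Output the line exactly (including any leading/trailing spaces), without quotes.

Answer: sand tree  six

Derivation:
After 1 (^): row=0 col=0 char='s'
After 2 (b): row=0 col=0 char='s'
After 3 ($): row=0 col=13 char='x'
After 4 ($): row=0 col=13 char='x'
After 5 (l): row=0 col=13 char='x'
After 6 (w): row=1 col=0 char='f'
After 7 (b): row=0 col=11 char='s'
After 8 (l): row=0 col=12 char='i'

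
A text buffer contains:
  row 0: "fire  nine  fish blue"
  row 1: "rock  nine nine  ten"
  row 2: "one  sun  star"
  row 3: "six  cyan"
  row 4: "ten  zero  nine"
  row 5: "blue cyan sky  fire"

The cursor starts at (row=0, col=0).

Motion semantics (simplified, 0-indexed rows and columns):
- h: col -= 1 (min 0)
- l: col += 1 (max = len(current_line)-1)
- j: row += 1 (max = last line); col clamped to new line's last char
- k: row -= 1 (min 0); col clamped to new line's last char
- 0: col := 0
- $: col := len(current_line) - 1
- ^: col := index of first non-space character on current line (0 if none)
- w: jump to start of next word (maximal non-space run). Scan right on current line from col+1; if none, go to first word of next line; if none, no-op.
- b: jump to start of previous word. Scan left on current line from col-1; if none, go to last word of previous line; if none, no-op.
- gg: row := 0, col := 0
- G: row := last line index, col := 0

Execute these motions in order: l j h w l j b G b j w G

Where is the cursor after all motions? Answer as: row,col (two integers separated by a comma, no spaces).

After 1 (l): row=0 col=1 char='i'
After 2 (j): row=1 col=1 char='o'
After 3 (h): row=1 col=0 char='r'
After 4 (w): row=1 col=6 char='n'
After 5 (l): row=1 col=7 char='i'
After 6 (j): row=2 col=7 char='n'
After 7 (b): row=2 col=5 char='s'
After 8 (G): row=5 col=0 char='b'
After 9 (b): row=4 col=11 char='n'
After 10 (j): row=5 col=11 char='k'
After 11 (w): row=5 col=15 char='f'
After 12 (G): row=5 col=0 char='b'

Answer: 5,0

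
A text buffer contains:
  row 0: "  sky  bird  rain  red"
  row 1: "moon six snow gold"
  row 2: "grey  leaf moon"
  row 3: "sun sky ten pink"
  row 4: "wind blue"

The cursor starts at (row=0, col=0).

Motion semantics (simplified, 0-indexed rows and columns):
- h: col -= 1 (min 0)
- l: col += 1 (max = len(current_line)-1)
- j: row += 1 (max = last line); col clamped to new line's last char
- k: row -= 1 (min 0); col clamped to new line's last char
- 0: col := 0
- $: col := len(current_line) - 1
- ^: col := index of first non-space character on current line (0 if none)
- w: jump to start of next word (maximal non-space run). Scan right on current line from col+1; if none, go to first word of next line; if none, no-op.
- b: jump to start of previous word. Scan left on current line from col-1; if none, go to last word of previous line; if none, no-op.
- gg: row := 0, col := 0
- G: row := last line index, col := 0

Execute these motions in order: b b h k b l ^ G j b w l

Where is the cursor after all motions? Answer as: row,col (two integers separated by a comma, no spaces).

Answer: 4,1

Derivation:
After 1 (b): row=0 col=0 char='_'
After 2 (b): row=0 col=0 char='_'
After 3 (h): row=0 col=0 char='_'
After 4 (k): row=0 col=0 char='_'
After 5 (b): row=0 col=0 char='_'
After 6 (l): row=0 col=1 char='_'
After 7 (^): row=0 col=2 char='s'
After 8 (G): row=4 col=0 char='w'
After 9 (j): row=4 col=0 char='w'
After 10 (b): row=3 col=12 char='p'
After 11 (w): row=4 col=0 char='w'
After 12 (l): row=4 col=1 char='i'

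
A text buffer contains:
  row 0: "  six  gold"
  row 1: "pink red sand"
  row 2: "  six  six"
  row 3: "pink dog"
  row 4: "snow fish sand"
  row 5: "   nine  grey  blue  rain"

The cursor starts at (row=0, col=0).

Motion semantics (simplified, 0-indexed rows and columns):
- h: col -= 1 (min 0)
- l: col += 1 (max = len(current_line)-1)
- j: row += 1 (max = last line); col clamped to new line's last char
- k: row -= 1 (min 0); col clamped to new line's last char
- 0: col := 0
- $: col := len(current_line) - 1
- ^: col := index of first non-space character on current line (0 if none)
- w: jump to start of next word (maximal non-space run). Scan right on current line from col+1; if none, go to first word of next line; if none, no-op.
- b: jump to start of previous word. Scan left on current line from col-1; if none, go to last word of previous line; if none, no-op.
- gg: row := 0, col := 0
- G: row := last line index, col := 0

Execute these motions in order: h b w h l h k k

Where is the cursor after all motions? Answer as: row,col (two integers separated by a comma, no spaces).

After 1 (h): row=0 col=0 char='_'
After 2 (b): row=0 col=0 char='_'
After 3 (w): row=0 col=2 char='s'
After 4 (h): row=0 col=1 char='_'
After 5 (l): row=0 col=2 char='s'
After 6 (h): row=0 col=1 char='_'
After 7 (k): row=0 col=1 char='_'
After 8 (k): row=0 col=1 char='_'

Answer: 0,1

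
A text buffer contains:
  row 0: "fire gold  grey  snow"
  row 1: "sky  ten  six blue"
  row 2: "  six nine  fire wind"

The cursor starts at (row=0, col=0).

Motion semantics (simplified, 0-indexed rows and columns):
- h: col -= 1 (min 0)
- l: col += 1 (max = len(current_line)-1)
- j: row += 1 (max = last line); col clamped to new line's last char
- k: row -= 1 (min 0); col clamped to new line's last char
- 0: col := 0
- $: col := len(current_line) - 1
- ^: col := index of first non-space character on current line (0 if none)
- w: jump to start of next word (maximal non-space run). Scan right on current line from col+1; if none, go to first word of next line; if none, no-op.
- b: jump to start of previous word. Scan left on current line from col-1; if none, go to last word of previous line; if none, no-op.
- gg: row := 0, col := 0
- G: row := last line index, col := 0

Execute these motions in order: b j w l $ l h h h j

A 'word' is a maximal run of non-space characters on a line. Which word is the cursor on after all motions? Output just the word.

After 1 (b): row=0 col=0 char='f'
After 2 (j): row=1 col=0 char='s'
After 3 (w): row=1 col=5 char='t'
After 4 (l): row=1 col=6 char='e'
After 5 ($): row=1 col=17 char='e'
After 6 (l): row=1 col=17 char='e'
After 7 (h): row=1 col=16 char='u'
After 8 (h): row=1 col=15 char='l'
After 9 (h): row=1 col=14 char='b'
After 10 (j): row=2 col=14 char='r'

Answer: fire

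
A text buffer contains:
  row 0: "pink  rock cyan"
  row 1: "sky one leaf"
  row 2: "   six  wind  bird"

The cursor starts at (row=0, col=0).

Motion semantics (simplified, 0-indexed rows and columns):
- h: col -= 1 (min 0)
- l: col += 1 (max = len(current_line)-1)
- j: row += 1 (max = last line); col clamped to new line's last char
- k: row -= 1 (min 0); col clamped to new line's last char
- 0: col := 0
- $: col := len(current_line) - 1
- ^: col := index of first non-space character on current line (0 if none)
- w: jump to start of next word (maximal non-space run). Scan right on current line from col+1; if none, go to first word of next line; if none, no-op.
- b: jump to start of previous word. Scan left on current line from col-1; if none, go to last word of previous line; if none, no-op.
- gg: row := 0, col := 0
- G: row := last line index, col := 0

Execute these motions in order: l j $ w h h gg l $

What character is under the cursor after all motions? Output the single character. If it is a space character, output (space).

After 1 (l): row=0 col=1 char='i'
After 2 (j): row=1 col=1 char='k'
After 3 ($): row=1 col=11 char='f'
After 4 (w): row=2 col=3 char='s'
After 5 (h): row=2 col=2 char='_'
After 6 (h): row=2 col=1 char='_'
After 7 (gg): row=0 col=0 char='p'
After 8 (l): row=0 col=1 char='i'
After 9 ($): row=0 col=14 char='n'

Answer: n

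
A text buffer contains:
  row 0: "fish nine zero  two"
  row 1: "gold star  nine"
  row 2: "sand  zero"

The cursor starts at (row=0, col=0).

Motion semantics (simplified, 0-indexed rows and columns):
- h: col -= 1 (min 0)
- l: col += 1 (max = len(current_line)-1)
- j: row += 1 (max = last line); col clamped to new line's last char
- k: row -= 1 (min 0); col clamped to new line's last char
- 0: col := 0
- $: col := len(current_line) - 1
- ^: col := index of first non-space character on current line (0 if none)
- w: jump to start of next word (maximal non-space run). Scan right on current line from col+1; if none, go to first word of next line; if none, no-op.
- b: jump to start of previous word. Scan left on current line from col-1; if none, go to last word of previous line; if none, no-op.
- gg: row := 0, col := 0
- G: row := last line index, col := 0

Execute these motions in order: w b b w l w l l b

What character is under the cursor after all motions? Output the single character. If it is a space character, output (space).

After 1 (w): row=0 col=5 char='n'
After 2 (b): row=0 col=0 char='f'
After 3 (b): row=0 col=0 char='f'
After 4 (w): row=0 col=5 char='n'
After 5 (l): row=0 col=6 char='i'
After 6 (w): row=0 col=10 char='z'
After 7 (l): row=0 col=11 char='e'
After 8 (l): row=0 col=12 char='r'
After 9 (b): row=0 col=10 char='z'

Answer: z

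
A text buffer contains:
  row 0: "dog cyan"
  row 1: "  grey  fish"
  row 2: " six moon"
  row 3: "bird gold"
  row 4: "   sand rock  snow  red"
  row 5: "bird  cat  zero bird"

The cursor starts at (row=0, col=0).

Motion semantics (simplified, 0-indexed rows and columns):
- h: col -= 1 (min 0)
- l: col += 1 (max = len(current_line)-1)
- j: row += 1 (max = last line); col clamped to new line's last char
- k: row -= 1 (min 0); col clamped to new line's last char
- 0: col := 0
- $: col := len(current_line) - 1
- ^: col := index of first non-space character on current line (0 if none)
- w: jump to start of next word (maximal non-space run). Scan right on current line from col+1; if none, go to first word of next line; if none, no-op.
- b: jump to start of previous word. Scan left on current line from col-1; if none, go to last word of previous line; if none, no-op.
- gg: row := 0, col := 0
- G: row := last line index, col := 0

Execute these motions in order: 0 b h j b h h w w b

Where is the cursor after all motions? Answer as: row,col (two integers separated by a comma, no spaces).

After 1 (0): row=0 col=0 char='d'
After 2 (b): row=0 col=0 char='d'
After 3 (h): row=0 col=0 char='d'
After 4 (j): row=1 col=0 char='_'
After 5 (b): row=0 col=4 char='c'
After 6 (h): row=0 col=3 char='_'
After 7 (h): row=0 col=2 char='g'
After 8 (w): row=0 col=4 char='c'
After 9 (w): row=1 col=2 char='g'
After 10 (b): row=0 col=4 char='c'

Answer: 0,4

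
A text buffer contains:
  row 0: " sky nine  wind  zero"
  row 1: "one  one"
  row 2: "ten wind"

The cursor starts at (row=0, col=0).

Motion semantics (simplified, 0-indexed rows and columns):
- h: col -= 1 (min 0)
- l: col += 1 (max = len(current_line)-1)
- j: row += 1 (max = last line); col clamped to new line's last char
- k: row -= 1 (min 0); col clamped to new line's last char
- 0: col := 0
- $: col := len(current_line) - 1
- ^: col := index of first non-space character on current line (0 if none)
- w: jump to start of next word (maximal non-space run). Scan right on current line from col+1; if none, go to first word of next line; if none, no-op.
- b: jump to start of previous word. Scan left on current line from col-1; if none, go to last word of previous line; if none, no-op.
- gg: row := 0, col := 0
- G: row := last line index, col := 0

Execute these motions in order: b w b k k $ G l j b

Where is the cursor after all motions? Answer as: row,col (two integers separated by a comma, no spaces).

Answer: 2,0

Derivation:
After 1 (b): row=0 col=0 char='_'
After 2 (w): row=0 col=1 char='s'
After 3 (b): row=0 col=1 char='s'
After 4 (k): row=0 col=1 char='s'
After 5 (k): row=0 col=1 char='s'
After 6 ($): row=0 col=20 char='o'
After 7 (G): row=2 col=0 char='t'
After 8 (l): row=2 col=1 char='e'
After 9 (j): row=2 col=1 char='e'
After 10 (b): row=2 col=0 char='t'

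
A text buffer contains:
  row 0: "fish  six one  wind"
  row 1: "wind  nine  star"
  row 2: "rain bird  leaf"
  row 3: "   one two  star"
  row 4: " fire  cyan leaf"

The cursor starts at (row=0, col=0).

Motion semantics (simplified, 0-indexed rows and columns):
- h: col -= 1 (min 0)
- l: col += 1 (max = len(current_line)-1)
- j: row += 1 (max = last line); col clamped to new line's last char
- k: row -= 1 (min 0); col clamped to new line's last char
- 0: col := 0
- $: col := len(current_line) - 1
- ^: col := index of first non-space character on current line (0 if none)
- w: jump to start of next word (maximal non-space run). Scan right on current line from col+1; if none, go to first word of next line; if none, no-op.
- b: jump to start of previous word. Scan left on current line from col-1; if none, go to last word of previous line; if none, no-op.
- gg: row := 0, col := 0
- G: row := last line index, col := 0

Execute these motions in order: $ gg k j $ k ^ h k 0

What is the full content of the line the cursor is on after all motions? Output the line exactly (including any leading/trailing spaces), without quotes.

Answer: fish  six one  wind

Derivation:
After 1 ($): row=0 col=18 char='d'
After 2 (gg): row=0 col=0 char='f'
After 3 (k): row=0 col=0 char='f'
After 4 (j): row=1 col=0 char='w'
After 5 ($): row=1 col=15 char='r'
After 6 (k): row=0 col=15 char='w'
After 7 (^): row=0 col=0 char='f'
After 8 (h): row=0 col=0 char='f'
After 9 (k): row=0 col=0 char='f'
After 10 (0): row=0 col=0 char='f'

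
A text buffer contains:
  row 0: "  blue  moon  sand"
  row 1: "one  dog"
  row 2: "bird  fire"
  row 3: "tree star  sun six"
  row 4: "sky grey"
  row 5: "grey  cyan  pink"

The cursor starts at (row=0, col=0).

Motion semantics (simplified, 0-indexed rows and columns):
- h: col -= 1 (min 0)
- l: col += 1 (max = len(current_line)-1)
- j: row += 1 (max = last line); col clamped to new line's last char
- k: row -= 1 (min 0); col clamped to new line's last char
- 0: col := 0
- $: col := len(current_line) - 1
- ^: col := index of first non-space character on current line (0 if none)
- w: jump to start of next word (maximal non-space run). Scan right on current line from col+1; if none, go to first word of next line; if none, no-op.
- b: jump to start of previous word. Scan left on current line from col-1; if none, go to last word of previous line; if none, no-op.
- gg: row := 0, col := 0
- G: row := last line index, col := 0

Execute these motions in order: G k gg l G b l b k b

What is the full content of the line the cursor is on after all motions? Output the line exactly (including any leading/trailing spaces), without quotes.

Answer: tree star  sun six

Derivation:
After 1 (G): row=5 col=0 char='g'
After 2 (k): row=4 col=0 char='s'
After 3 (gg): row=0 col=0 char='_'
After 4 (l): row=0 col=1 char='_'
After 5 (G): row=5 col=0 char='g'
After 6 (b): row=4 col=4 char='g'
After 7 (l): row=4 col=5 char='r'
After 8 (b): row=4 col=4 char='g'
After 9 (k): row=3 col=4 char='_'
After 10 (b): row=3 col=0 char='t'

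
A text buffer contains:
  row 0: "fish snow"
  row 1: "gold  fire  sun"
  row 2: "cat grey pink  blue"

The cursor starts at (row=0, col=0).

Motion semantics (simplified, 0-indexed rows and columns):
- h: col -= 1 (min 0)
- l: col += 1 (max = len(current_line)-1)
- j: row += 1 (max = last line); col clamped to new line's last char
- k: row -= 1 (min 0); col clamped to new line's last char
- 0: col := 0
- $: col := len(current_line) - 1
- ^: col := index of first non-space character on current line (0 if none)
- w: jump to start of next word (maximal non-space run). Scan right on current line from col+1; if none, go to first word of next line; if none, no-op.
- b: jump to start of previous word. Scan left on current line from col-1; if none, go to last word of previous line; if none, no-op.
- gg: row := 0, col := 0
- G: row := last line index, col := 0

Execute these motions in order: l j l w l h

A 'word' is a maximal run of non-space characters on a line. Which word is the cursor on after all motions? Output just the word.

After 1 (l): row=0 col=1 char='i'
After 2 (j): row=1 col=1 char='o'
After 3 (l): row=1 col=2 char='l'
After 4 (w): row=1 col=6 char='f'
After 5 (l): row=1 col=7 char='i'
After 6 (h): row=1 col=6 char='f'

Answer: fire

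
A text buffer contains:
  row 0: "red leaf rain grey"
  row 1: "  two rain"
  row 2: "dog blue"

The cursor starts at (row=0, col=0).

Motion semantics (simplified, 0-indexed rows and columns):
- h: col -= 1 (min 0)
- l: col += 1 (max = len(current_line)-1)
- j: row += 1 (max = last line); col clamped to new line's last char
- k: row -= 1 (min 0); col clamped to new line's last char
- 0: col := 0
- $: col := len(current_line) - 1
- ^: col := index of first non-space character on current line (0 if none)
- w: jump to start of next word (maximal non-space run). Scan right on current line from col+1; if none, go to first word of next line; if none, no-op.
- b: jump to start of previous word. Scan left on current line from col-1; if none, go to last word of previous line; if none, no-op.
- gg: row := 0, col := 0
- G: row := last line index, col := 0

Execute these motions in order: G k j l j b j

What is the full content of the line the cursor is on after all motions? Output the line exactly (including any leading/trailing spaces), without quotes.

After 1 (G): row=2 col=0 char='d'
After 2 (k): row=1 col=0 char='_'
After 3 (j): row=2 col=0 char='d'
After 4 (l): row=2 col=1 char='o'
After 5 (j): row=2 col=1 char='o'
After 6 (b): row=2 col=0 char='d'
After 7 (j): row=2 col=0 char='d'

Answer: dog blue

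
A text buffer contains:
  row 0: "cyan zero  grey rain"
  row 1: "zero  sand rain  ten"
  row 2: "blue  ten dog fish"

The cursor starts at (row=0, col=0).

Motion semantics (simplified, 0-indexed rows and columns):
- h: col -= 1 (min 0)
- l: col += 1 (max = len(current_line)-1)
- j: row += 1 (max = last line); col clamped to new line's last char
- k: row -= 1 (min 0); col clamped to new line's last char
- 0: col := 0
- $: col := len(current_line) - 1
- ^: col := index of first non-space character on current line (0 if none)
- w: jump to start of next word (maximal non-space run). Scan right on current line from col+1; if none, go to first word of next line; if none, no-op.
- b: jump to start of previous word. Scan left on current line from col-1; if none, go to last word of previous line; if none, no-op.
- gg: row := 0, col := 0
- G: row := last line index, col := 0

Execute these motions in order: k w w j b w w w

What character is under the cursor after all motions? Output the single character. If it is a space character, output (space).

After 1 (k): row=0 col=0 char='c'
After 2 (w): row=0 col=5 char='z'
After 3 (w): row=0 col=11 char='g'
After 4 (j): row=1 col=11 char='r'
After 5 (b): row=1 col=6 char='s'
After 6 (w): row=1 col=11 char='r'
After 7 (w): row=1 col=17 char='t'
After 8 (w): row=2 col=0 char='b'

Answer: b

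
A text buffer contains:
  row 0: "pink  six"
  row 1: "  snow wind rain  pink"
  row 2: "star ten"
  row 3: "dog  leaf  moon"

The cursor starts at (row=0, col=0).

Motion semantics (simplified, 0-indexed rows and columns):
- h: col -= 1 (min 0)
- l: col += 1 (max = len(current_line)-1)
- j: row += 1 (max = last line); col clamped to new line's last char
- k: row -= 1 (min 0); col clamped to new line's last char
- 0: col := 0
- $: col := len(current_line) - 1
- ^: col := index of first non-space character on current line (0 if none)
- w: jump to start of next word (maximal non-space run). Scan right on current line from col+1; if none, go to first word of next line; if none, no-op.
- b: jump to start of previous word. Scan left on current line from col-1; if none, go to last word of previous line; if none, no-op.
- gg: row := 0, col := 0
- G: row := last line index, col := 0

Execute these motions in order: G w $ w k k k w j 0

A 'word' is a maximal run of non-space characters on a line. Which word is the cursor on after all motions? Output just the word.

After 1 (G): row=3 col=0 char='d'
After 2 (w): row=3 col=5 char='l'
After 3 ($): row=3 col=14 char='n'
After 4 (w): row=3 col=14 char='n'
After 5 (k): row=2 col=7 char='n'
After 6 (k): row=1 col=7 char='w'
After 7 (k): row=0 col=7 char='i'
After 8 (w): row=1 col=2 char='s'
After 9 (j): row=2 col=2 char='a'
After 10 (0): row=2 col=0 char='s'

Answer: star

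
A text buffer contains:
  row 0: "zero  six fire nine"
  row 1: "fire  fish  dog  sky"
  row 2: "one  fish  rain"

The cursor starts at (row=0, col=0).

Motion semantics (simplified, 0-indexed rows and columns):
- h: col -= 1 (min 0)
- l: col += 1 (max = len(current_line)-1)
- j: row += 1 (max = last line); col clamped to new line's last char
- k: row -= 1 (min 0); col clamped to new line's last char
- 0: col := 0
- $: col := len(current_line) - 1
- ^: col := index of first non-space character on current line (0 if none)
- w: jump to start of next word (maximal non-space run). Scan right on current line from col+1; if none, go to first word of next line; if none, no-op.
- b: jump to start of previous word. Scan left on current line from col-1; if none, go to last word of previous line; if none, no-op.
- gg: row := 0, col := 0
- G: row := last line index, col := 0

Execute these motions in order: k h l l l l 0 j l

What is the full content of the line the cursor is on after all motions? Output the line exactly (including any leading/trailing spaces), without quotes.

After 1 (k): row=0 col=0 char='z'
After 2 (h): row=0 col=0 char='z'
After 3 (l): row=0 col=1 char='e'
After 4 (l): row=0 col=2 char='r'
After 5 (l): row=0 col=3 char='o'
After 6 (l): row=0 col=4 char='_'
After 7 (0): row=0 col=0 char='z'
After 8 (j): row=1 col=0 char='f'
After 9 (l): row=1 col=1 char='i'

Answer: fire  fish  dog  sky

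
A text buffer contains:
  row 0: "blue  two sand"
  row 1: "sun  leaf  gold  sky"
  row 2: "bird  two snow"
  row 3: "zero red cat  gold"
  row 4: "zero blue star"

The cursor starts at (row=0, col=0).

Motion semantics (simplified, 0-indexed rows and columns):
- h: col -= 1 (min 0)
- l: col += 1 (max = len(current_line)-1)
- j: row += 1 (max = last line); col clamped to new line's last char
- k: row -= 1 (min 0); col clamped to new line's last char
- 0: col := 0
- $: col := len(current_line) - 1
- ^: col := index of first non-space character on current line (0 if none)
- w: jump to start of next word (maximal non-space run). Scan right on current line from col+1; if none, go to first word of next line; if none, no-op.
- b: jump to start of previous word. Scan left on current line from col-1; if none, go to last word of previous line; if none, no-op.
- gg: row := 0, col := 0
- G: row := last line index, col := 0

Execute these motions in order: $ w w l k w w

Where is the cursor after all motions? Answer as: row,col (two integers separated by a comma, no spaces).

Answer: 1,0

Derivation:
After 1 ($): row=0 col=13 char='d'
After 2 (w): row=1 col=0 char='s'
After 3 (w): row=1 col=5 char='l'
After 4 (l): row=1 col=6 char='e'
After 5 (k): row=0 col=6 char='t'
After 6 (w): row=0 col=10 char='s'
After 7 (w): row=1 col=0 char='s'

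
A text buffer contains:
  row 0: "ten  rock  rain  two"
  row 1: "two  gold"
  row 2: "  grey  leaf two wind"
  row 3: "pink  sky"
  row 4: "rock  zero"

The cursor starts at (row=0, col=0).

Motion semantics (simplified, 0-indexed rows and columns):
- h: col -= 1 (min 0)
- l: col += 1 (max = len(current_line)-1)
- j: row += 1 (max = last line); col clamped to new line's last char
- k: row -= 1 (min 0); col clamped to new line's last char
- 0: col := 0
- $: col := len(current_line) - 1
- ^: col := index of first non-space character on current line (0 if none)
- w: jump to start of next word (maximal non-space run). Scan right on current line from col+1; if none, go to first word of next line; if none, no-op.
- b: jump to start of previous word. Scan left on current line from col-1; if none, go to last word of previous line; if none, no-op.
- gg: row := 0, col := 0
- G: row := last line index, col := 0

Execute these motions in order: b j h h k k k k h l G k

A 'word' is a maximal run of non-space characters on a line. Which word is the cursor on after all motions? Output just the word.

After 1 (b): row=0 col=0 char='t'
After 2 (j): row=1 col=0 char='t'
After 3 (h): row=1 col=0 char='t'
After 4 (h): row=1 col=0 char='t'
After 5 (k): row=0 col=0 char='t'
After 6 (k): row=0 col=0 char='t'
After 7 (k): row=0 col=0 char='t'
After 8 (k): row=0 col=0 char='t'
After 9 (h): row=0 col=0 char='t'
After 10 (l): row=0 col=1 char='e'
After 11 (G): row=4 col=0 char='r'
After 12 (k): row=3 col=0 char='p'

Answer: pink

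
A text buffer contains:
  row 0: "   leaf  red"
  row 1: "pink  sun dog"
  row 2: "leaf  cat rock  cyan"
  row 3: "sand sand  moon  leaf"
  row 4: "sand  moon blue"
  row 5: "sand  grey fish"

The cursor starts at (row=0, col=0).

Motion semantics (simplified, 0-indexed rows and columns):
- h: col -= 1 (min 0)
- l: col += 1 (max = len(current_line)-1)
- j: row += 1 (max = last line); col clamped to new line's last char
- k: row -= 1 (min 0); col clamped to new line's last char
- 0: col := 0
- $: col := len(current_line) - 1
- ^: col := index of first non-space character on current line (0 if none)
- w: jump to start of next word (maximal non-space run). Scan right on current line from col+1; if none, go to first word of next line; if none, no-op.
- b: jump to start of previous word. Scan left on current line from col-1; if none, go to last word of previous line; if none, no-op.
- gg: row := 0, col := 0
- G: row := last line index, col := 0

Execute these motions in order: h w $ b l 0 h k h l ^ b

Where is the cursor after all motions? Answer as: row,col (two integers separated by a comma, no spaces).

After 1 (h): row=0 col=0 char='_'
After 2 (w): row=0 col=3 char='l'
After 3 ($): row=0 col=11 char='d'
After 4 (b): row=0 col=9 char='r'
After 5 (l): row=0 col=10 char='e'
After 6 (0): row=0 col=0 char='_'
After 7 (h): row=0 col=0 char='_'
After 8 (k): row=0 col=0 char='_'
After 9 (h): row=0 col=0 char='_'
After 10 (l): row=0 col=1 char='_'
After 11 (^): row=0 col=3 char='l'
After 12 (b): row=0 col=3 char='l'

Answer: 0,3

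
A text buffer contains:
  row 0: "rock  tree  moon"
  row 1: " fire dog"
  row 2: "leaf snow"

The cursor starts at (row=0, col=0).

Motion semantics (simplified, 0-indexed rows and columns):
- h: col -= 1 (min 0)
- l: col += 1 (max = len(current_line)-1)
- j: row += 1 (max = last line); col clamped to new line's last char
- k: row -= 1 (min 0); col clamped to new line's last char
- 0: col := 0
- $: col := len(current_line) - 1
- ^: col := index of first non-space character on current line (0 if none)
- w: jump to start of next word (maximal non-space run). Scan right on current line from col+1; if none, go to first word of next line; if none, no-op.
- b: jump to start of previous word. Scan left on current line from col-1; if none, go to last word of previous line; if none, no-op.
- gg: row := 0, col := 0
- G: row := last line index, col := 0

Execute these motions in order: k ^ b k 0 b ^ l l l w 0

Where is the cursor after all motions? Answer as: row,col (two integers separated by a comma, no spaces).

After 1 (k): row=0 col=0 char='r'
After 2 (^): row=0 col=0 char='r'
After 3 (b): row=0 col=0 char='r'
After 4 (k): row=0 col=0 char='r'
After 5 (0): row=0 col=0 char='r'
After 6 (b): row=0 col=0 char='r'
After 7 (^): row=0 col=0 char='r'
After 8 (l): row=0 col=1 char='o'
After 9 (l): row=0 col=2 char='c'
After 10 (l): row=0 col=3 char='k'
After 11 (w): row=0 col=6 char='t'
After 12 (0): row=0 col=0 char='r'

Answer: 0,0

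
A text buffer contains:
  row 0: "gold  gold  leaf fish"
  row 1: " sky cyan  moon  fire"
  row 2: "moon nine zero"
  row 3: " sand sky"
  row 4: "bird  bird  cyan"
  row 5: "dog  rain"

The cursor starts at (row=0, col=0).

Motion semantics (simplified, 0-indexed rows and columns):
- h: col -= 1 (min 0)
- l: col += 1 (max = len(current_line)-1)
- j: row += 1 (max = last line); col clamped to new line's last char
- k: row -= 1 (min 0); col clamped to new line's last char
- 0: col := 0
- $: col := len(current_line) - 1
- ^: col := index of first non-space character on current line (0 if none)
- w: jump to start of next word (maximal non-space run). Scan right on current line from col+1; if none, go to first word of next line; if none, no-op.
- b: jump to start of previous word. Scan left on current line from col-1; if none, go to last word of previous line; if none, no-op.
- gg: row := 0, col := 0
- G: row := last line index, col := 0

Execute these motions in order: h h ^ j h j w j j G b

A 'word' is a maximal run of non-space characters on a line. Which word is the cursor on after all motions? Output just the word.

After 1 (h): row=0 col=0 char='g'
After 2 (h): row=0 col=0 char='g'
After 3 (^): row=0 col=0 char='g'
After 4 (j): row=1 col=0 char='_'
After 5 (h): row=1 col=0 char='_'
After 6 (j): row=2 col=0 char='m'
After 7 (w): row=2 col=5 char='n'
After 8 (j): row=3 col=5 char='_'
After 9 (j): row=4 col=5 char='_'
After 10 (G): row=5 col=0 char='d'
After 11 (b): row=4 col=12 char='c'

Answer: cyan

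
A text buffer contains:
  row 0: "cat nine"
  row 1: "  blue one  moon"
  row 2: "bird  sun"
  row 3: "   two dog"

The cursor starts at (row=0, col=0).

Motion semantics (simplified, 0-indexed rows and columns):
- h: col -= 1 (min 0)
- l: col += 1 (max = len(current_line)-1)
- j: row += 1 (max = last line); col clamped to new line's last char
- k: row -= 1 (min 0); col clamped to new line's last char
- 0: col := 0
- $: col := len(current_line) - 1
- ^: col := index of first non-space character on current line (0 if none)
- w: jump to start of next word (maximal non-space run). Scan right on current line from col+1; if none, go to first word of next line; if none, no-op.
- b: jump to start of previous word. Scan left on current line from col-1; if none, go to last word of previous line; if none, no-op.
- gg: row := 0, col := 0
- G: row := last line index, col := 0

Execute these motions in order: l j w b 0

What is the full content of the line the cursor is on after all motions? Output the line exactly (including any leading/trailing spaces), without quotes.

Answer: cat nine

Derivation:
After 1 (l): row=0 col=1 char='a'
After 2 (j): row=1 col=1 char='_'
After 3 (w): row=1 col=2 char='b'
After 4 (b): row=0 col=4 char='n'
After 5 (0): row=0 col=0 char='c'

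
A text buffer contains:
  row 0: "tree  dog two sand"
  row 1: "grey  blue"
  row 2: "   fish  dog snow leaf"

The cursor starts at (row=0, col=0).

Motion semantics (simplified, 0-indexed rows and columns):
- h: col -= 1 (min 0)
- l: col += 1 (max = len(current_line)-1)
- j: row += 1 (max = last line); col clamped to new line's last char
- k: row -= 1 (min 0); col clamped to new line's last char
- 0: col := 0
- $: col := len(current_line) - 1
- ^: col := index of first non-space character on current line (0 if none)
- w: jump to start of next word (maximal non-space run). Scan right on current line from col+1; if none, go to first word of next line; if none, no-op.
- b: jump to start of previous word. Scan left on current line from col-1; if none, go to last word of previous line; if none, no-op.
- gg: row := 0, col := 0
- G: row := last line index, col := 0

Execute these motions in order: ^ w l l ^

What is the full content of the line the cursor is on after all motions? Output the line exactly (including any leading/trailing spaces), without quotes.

Answer: tree  dog two sand

Derivation:
After 1 (^): row=0 col=0 char='t'
After 2 (w): row=0 col=6 char='d'
After 3 (l): row=0 col=7 char='o'
After 4 (l): row=0 col=8 char='g'
After 5 (^): row=0 col=0 char='t'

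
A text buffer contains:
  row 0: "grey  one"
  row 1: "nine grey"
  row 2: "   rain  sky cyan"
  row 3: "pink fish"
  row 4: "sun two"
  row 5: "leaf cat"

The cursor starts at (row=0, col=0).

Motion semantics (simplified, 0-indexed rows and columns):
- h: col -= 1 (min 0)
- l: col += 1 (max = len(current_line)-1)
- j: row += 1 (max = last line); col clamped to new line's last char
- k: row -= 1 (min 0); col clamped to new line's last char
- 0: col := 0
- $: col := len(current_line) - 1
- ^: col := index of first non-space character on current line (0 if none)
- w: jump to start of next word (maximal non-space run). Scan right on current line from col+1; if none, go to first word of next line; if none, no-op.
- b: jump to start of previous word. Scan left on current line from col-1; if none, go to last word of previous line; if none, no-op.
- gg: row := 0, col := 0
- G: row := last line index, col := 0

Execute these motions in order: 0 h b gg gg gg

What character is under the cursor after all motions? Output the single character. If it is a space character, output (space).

After 1 (0): row=0 col=0 char='g'
After 2 (h): row=0 col=0 char='g'
After 3 (b): row=0 col=0 char='g'
After 4 (gg): row=0 col=0 char='g'
After 5 (gg): row=0 col=0 char='g'
After 6 (gg): row=0 col=0 char='g'

Answer: g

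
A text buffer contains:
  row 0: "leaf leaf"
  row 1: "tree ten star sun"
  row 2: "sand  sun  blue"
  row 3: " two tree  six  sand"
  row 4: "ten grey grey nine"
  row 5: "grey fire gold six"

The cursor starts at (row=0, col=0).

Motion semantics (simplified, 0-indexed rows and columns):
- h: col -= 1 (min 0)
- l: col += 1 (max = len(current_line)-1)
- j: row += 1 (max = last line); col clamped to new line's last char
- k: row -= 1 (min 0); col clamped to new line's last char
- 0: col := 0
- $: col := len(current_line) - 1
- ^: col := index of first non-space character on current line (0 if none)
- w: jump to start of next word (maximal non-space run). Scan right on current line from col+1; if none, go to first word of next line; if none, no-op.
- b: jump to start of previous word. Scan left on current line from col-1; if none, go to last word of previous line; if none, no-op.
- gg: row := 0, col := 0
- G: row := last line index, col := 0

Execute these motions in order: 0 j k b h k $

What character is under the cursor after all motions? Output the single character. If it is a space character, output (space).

Answer: f

Derivation:
After 1 (0): row=0 col=0 char='l'
After 2 (j): row=1 col=0 char='t'
After 3 (k): row=0 col=0 char='l'
After 4 (b): row=0 col=0 char='l'
After 5 (h): row=0 col=0 char='l'
After 6 (k): row=0 col=0 char='l'
After 7 ($): row=0 col=8 char='f'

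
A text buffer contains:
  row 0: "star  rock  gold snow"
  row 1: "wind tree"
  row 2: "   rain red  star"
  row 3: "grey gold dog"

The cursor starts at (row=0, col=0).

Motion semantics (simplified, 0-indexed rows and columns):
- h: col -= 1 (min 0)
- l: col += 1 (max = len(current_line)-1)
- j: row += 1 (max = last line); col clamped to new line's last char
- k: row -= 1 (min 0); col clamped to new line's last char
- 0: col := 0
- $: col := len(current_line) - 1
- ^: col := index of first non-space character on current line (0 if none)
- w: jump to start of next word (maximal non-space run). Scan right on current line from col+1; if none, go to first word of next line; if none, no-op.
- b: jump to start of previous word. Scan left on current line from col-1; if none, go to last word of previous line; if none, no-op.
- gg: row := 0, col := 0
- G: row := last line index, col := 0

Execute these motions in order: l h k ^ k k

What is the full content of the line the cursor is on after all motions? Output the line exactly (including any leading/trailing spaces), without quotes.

Answer: star  rock  gold snow

Derivation:
After 1 (l): row=0 col=1 char='t'
After 2 (h): row=0 col=0 char='s'
After 3 (k): row=0 col=0 char='s'
After 4 (^): row=0 col=0 char='s'
After 5 (k): row=0 col=0 char='s'
After 6 (k): row=0 col=0 char='s'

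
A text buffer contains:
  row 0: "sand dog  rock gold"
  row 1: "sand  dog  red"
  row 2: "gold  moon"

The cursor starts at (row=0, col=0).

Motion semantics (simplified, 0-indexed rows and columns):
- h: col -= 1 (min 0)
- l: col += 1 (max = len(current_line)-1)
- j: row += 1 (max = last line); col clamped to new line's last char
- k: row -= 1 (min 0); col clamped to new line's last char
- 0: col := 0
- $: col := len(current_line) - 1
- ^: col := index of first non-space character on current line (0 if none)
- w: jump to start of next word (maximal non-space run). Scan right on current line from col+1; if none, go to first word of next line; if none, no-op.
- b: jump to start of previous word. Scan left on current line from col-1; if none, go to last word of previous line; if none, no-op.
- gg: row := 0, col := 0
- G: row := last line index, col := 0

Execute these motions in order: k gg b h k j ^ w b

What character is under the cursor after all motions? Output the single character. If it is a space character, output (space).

After 1 (k): row=0 col=0 char='s'
After 2 (gg): row=0 col=0 char='s'
After 3 (b): row=0 col=0 char='s'
After 4 (h): row=0 col=0 char='s'
After 5 (k): row=0 col=0 char='s'
After 6 (j): row=1 col=0 char='s'
After 7 (^): row=1 col=0 char='s'
After 8 (w): row=1 col=6 char='d'
After 9 (b): row=1 col=0 char='s'

Answer: s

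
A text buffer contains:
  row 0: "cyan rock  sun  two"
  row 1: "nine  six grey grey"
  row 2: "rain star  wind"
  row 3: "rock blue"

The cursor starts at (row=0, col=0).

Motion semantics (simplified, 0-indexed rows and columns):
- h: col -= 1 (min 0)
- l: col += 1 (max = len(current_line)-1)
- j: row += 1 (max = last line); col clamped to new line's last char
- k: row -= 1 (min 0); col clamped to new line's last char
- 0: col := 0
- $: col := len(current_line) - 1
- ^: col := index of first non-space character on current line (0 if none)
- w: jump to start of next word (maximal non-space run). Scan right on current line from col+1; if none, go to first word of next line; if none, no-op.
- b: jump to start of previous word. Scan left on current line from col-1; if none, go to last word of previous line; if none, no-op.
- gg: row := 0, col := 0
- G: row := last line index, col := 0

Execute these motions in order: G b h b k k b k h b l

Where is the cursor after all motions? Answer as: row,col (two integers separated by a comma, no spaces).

After 1 (G): row=3 col=0 char='r'
After 2 (b): row=2 col=11 char='w'
After 3 (h): row=2 col=10 char='_'
After 4 (b): row=2 col=5 char='s'
After 5 (k): row=1 col=5 char='_'
After 6 (k): row=0 col=5 char='r'
After 7 (b): row=0 col=0 char='c'
After 8 (k): row=0 col=0 char='c'
After 9 (h): row=0 col=0 char='c'
After 10 (b): row=0 col=0 char='c'
After 11 (l): row=0 col=1 char='y'

Answer: 0,1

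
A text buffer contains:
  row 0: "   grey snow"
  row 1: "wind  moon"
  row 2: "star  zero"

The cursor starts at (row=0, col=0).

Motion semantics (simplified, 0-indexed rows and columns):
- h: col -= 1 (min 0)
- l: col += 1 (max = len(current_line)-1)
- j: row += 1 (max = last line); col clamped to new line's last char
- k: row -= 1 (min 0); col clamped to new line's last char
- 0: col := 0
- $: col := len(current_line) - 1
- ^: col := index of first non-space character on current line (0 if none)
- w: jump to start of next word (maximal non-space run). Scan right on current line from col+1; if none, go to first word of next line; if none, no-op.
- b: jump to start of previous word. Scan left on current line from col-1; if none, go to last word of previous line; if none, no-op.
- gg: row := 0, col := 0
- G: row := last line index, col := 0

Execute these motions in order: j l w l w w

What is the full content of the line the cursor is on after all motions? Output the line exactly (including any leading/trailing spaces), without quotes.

After 1 (j): row=1 col=0 char='w'
After 2 (l): row=1 col=1 char='i'
After 3 (w): row=1 col=6 char='m'
After 4 (l): row=1 col=7 char='o'
After 5 (w): row=2 col=0 char='s'
After 6 (w): row=2 col=6 char='z'

Answer: star  zero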